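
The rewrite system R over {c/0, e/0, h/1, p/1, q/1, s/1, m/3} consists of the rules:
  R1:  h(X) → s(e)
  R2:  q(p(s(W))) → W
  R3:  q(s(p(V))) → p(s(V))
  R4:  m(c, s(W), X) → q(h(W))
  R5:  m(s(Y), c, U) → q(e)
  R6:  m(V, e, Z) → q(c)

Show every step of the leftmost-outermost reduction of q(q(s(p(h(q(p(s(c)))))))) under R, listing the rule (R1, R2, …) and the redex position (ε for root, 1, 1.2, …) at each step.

1. q(q(s(p(h(q(p(s(c))))))))  →  q(p(s(h(q(p(s(c)))))))   [R3 at 1]
2. q(p(s(h(q(p(s(c)))))))  →  h(q(p(s(c))))   [R2 at ε]
3. h(q(p(s(c))))  →  s(e)   [R1 at ε]

s(e)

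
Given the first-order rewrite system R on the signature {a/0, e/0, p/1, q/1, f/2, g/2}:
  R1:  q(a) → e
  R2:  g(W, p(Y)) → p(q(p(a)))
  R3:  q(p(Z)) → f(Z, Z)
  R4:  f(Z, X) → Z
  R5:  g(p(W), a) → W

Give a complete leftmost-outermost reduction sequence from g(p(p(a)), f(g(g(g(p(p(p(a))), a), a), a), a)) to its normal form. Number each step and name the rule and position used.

p(a)

1. g(p(p(a)), f(g(g(g(p(p(p(a))), a), a), a), a))  →  g(p(p(a)), g(g(g(p(p(p(a))), a), a), a))   [R4 at 2]
2. g(p(p(a)), g(g(g(p(p(p(a))), a), a), a))  →  g(p(p(a)), g(g(p(p(a)), a), a))   [R5 at 2.1.1]
3. g(p(p(a)), g(g(p(p(a)), a), a))  →  g(p(p(a)), g(p(a), a))   [R5 at 2.1]
4. g(p(p(a)), g(p(a), a))  →  g(p(p(a)), a)   [R5 at 2]
5. g(p(p(a)), a)  →  p(a)   [R5 at ε]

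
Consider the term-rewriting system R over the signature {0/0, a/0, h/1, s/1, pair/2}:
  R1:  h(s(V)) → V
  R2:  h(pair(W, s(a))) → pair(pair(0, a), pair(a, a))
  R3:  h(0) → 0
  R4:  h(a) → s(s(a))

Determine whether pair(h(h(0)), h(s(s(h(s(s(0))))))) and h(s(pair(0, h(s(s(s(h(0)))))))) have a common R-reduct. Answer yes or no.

yes — NF(t₁) = pair(0, s(s(0))), NF(t₂) = pair(0, s(s(0)))

Reduce t₁ = pair(h(h(0)), h(s(s(h(s(s(0))))))):
1. pair(h(h(0)), h(s(s(h(s(s(0)))))))  →  pair(h(0), h(s(s(h(s(s(0)))))))   [R3 at 1.1]
2. pair(h(0), h(s(s(h(s(s(0)))))))  →  pair(0, h(s(s(h(s(s(0)))))))   [R3 at 1]
3. pair(0, h(s(s(h(s(s(0)))))))  →  pair(0, s(h(s(s(0)))))   [R1 at 2]
4. pair(0, s(h(s(s(0)))))  →  pair(0, s(s(0)))   [R1 at 2.1]

Reduce t₂ = h(s(pair(0, h(s(s(s(h(0)))))))):
1. h(s(pair(0, h(s(s(s(h(0))))))))  →  pair(0, h(s(s(s(h(0))))))   [R1 at ε]
2. pair(0, h(s(s(s(h(0))))))  →  pair(0, s(s(h(0))))   [R1 at 2]
3. pair(0, s(s(h(0))))  →  pair(0, s(s(0)))   [R3 at 2.1.1]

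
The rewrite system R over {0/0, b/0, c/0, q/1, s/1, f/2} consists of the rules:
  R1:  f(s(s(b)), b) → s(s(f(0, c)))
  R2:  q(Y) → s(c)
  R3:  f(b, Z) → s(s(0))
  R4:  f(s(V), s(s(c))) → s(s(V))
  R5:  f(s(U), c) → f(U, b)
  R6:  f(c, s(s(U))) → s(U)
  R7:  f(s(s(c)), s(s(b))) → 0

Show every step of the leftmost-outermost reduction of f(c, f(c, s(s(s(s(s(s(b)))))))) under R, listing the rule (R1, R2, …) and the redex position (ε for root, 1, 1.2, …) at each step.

s(s(s(s(b))))

1. f(c, f(c, s(s(s(s(s(s(b))))))))  →  f(c, s(s(s(s(s(b))))))   [R6 at 2]
2. f(c, s(s(s(s(s(b))))))  →  s(s(s(s(b))))   [R6 at ε]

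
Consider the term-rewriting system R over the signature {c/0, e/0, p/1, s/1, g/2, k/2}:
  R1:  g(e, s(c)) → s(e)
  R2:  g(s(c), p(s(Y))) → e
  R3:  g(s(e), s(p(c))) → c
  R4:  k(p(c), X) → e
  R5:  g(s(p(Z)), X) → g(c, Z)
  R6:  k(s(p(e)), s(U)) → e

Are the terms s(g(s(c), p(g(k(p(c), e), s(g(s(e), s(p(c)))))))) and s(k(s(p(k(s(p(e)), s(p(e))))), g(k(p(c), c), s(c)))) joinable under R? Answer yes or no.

Reduce t₁ = s(g(s(c), p(g(k(p(c), e), s(g(s(e), s(p(c)))))))):
1. s(g(s(c), p(g(k(p(c), e), s(g(s(e), s(p(c))))))))  →  s(g(s(c), p(g(e, s(g(s(e), s(p(c))))))))   [R4 at 1.2.1.1]
2. s(g(s(c), p(g(e, s(g(s(e), s(p(c))))))))  →  s(g(s(c), p(g(e, s(c)))))   [R3 at 1.2.1.2.1]
3. s(g(s(c), p(g(e, s(c)))))  →  s(g(s(c), p(s(e))))   [R1 at 1.2.1]
4. s(g(s(c), p(s(e))))  →  s(e)   [R2 at 1]

Reduce t₂ = s(k(s(p(k(s(p(e)), s(p(e))))), g(k(p(c), c), s(c)))):
1. s(k(s(p(k(s(p(e)), s(p(e))))), g(k(p(c), c), s(c))))  →  s(k(s(p(e)), g(k(p(c), c), s(c))))   [R6 at 1.1.1.1]
2. s(k(s(p(e)), g(k(p(c), c), s(c))))  →  s(k(s(p(e)), g(e, s(c))))   [R4 at 1.2.1]
3. s(k(s(p(e)), g(e, s(c))))  →  s(k(s(p(e)), s(e)))   [R1 at 1.2]
4. s(k(s(p(e)), s(e)))  →  s(e)   [R6 at 1]

yes — NF(t₁) = s(e), NF(t₂) = s(e)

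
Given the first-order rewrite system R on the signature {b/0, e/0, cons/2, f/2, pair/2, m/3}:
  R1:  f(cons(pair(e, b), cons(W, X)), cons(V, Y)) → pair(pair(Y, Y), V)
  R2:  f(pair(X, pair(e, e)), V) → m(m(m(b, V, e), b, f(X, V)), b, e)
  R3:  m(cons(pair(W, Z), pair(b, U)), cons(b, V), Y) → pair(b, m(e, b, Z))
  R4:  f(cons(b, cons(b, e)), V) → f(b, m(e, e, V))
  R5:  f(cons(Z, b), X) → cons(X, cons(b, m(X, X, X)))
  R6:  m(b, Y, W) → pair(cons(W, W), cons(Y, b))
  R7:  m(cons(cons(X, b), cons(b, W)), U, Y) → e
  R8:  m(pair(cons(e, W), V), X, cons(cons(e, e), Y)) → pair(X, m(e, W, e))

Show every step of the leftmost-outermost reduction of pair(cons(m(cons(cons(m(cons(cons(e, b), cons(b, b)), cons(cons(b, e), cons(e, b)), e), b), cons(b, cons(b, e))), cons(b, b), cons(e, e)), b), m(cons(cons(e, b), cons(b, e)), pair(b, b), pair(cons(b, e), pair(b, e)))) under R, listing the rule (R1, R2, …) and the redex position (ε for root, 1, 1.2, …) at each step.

1. pair(cons(m(cons(cons(m(cons(cons(e, b), cons(b, b)), cons(cons(b, e), cons(e, b)), e), b), cons(b, cons(b, e))), cons(b, b), cons(e, e)), b), m(cons(cons(e, b), cons(b, e)), pair(b, b), pair(cons(b, e), pair(b, e))))  →  pair(cons(e, b), m(cons(cons(e, b), cons(b, e)), pair(b, b), pair(cons(b, e), pair(b, e))))   [R7 at 1.1]
2. pair(cons(e, b), m(cons(cons(e, b), cons(b, e)), pair(b, b), pair(cons(b, e), pair(b, e))))  →  pair(cons(e, b), e)   [R7 at 2]

pair(cons(e, b), e)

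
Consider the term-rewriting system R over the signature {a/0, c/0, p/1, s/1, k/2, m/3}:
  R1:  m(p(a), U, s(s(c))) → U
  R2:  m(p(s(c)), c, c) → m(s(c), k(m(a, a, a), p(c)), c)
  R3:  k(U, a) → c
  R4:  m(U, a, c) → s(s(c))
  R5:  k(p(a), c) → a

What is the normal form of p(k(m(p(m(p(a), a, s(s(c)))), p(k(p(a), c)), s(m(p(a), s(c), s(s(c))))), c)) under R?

p(a)

1. p(k(m(p(m(p(a), a, s(s(c)))), p(k(p(a), c)), s(m(p(a), s(c), s(s(c))))), c))  →  p(k(m(p(a), p(k(p(a), c)), s(m(p(a), s(c), s(s(c))))), c))   [R1 at 1.1.1.1]
2. p(k(m(p(a), p(k(p(a), c)), s(m(p(a), s(c), s(s(c))))), c))  →  p(k(m(p(a), p(a), s(m(p(a), s(c), s(s(c))))), c))   [R5 at 1.1.2.1]
3. p(k(m(p(a), p(a), s(m(p(a), s(c), s(s(c))))), c))  →  p(k(m(p(a), p(a), s(s(c))), c))   [R1 at 1.1.3.1]
4. p(k(m(p(a), p(a), s(s(c))), c))  →  p(k(p(a), c))   [R1 at 1.1]
5. p(k(p(a), c))  →  p(a)   [R5 at 1]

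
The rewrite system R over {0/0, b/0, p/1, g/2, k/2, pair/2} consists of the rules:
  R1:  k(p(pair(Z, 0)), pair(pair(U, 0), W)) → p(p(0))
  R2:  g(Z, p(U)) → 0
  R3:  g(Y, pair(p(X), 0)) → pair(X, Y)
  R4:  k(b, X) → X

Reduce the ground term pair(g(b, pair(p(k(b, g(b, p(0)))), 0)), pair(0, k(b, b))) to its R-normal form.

pair(pair(0, b), pair(0, b))

1. pair(g(b, pair(p(k(b, g(b, p(0)))), 0)), pair(0, k(b, b)))  →  pair(pair(k(b, g(b, p(0))), b), pair(0, k(b, b)))   [R3 at 1]
2. pair(pair(k(b, g(b, p(0))), b), pair(0, k(b, b)))  →  pair(pair(g(b, p(0)), b), pair(0, k(b, b)))   [R4 at 1.1]
3. pair(pair(g(b, p(0)), b), pair(0, k(b, b)))  →  pair(pair(0, b), pair(0, k(b, b)))   [R2 at 1.1]
4. pair(pair(0, b), pair(0, k(b, b)))  →  pair(pair(0, b), pair(0, b))   [R4 at 2.2]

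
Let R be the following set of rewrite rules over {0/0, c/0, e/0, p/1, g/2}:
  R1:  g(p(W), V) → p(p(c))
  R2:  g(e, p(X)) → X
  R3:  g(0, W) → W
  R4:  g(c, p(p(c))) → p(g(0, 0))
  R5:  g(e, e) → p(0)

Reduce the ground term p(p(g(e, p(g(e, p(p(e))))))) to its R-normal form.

1. p(p(g(e, p(g(e, p(p(e)))))))  →  p(p(g(e, p(p(e)))))   [R2 at 1.1]
2. p(p(g(e, p(p(e)))))  →  p(p(p(e)))   [R2 at 1.1]

p(p(p(e)))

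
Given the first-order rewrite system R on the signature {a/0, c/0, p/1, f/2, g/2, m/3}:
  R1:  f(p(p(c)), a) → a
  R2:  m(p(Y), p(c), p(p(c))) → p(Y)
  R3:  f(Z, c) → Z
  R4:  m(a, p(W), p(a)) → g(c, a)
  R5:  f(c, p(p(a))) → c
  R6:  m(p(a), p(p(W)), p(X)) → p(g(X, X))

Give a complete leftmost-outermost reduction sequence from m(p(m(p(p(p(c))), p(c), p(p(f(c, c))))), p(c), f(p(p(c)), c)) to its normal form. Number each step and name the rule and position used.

p(p(p(p(c))))

1. m(p(m(p(p(p(c))), p(c), p(p(f(c, c))))), p(c), f(p(p(c)), c))  →  m(p(m(p(p(p(c))), p(c), p(p(c)))), p(c), f(p(p(c)), c))   [R3 at 1.1.3.1.1]
2. m(p(m(p(p(p(c))), p(c), p(p(c)))), p(c), f(p(p(c)), c))  →  m(p(p(p(p(c)))), p(c), f(p(p(c)), c))   [R2 at 1.1]
3. m(p(p(p(p(c)))), p(c), f(p(p(c)), c))  →  m(p(p(p(p(c)))), p(c), p(p(c)))   [R3 at 3]
4. m(p(p(p(p(c)))), p(c), p(p(c)))  →  p(p(p(p(c))))   [R2 at ε]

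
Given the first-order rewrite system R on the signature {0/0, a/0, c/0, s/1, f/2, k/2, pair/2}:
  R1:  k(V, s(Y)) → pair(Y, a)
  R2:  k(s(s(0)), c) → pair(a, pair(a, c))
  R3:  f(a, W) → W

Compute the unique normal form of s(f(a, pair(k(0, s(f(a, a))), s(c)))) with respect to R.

1. s(f(a, pair(k(0, s(f(a, a))), s(c))))  →  s(pair(k(0, s(f(a, a))), s(c)))   [R3 at 1]
2. s(pair(k(0, s(f(a, a))), s(c)))  →  s(pair(pair(f(a, a), a), s(c)))   [R1 at 1.1]
3. s(pair(pair(f(a, a), a), s(c)))  →  s(pair(pair(a, a), s(c)))   [R3 at 1.1.1]

s(pair(pair(a, a), s(c)))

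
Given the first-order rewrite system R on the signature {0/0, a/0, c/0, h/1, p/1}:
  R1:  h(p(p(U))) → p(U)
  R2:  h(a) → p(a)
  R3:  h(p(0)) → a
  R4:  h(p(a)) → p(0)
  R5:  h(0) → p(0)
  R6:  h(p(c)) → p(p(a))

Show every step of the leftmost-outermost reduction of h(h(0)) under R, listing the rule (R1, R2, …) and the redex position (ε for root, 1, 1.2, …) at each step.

a

1. h(h(0))  →  h(p(0))   [R5 at 1]
2. h(p(0))  →  a   [R3 at ε]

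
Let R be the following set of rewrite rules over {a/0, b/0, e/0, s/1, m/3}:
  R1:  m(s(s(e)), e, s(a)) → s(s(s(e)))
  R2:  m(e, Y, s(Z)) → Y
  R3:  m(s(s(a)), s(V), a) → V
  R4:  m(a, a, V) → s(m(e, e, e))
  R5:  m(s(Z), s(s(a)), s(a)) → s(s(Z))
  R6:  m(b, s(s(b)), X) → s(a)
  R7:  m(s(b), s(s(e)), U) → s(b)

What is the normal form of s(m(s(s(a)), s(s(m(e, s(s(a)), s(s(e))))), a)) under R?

s(s(s(s(a))))

1. s(m(s(s(a)), s(s(m(e, s(s(a)), s(s(e))))), a))  →  s(s(m(e, s(s(a)), s(s(e)))))   [R3 at 1]
2. s(s(m(e, s(s(a)), s(s(e)))))  →  s(s(s(s(a))))   [R2 at 1.1]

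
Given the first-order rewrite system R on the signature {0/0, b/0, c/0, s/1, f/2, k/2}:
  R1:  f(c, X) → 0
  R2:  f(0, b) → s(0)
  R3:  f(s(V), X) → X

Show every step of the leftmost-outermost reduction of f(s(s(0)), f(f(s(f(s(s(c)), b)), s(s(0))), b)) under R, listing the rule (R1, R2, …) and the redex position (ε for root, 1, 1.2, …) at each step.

1. f(s(s(0)), f(f(s(f(s(s(c)), b)), s(s(0))), b))  →  f(f(s(f(s(s(c)), b)), s(s(0))), b)   [R3 at ε]
2. f(f(s(f(s(s(c)), b)), s(s(0))), b)  →  f(s(s(0)), b)   [R3 at 1]
3. f(s(s(0)), b)  →  b   [R3 at ε]

b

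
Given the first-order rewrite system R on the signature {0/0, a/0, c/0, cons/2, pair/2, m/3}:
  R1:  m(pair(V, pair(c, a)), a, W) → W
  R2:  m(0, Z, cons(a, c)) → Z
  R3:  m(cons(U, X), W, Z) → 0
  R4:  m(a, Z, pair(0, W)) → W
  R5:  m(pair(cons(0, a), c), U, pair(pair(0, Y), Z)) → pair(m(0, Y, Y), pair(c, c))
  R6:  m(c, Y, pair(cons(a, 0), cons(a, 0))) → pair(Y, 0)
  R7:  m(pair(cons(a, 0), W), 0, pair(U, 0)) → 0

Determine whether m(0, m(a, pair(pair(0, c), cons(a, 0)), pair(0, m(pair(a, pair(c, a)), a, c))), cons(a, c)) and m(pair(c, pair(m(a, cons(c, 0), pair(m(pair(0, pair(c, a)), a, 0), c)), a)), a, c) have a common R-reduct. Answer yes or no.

yes — NF(t₁) = c, NF(t₂) = c

Reduce t₁ = m(0, m(a, pair(pair(0, c), cons(a, 0)), pair(0, m(pair(a, pair(c, a)), a, c))), cons(a, c)):
1. m(0, m(a, pair(pair(0, c), cons(a, 0)), pair(0, m(pair(a, pair(c, a)), a, c))), cons(a, c))  →  m(a, pair(pair(0, c), cons(a, 0)), pair(0, m(pair(a, pair(c, a)), a, c)))   [R2 at ε]
2. m(a, pair(pair(0, c), cons(a, 0)), pair(0, m(pair(a, pair(c, a)), a, c)))  →  m(pair(a, pair(c, a)), a, c)   [R4 at ε]
3. m(pair(a, pair(c, a)), a, c)  →  c   [R1 at ε]

Reduce t₂ = m(pair(c, pair(m(a, cons(c, 0), pair(m(pair(0, pair(c, a)), a, 0), c)), a)), a, c):
1. m(pair(c, pair(m(a, cons(c, 0), pair(m(pair(0, pair(c, a)), a, 0), c)), a)), a, c)  →  m(pair(c, pair(m(a, cons(c, 0), pair(0, c)), a)), a, c)   [R1 at 1.2.1.3.1]
2. m(pair(c, pair(m(a, cons(c, 0), pair(0, c)), a)), a, c)  →  m(pair(c, pair(c, a)), a, c)   [R4 at 1.2.1]
3. m(pair(c, pair(c, a)), a, c)  →  c   [R1 at ε]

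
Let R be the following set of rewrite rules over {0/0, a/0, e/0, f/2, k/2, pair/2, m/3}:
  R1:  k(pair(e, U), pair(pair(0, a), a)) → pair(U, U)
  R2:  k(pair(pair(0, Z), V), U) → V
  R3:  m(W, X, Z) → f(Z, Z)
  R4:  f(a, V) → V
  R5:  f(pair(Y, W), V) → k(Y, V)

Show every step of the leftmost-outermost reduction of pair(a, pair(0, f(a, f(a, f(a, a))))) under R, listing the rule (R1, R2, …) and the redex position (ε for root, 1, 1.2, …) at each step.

1. pair(a, pair(0, f(a, f(a, f(a, a)))))  →  pair(a, pair(0, f(a, f(a, a))))   [R4 at 2.2]
2. pair(a, pair(0, f(a, f(a, a))))  →  pair(a, pair(0, f(a, a)))   [R4 at 2.2]
3. pair(a, pair(0, f(a, a)))  →  pair(a, pair(0, a))   [R4 at 2.2]

pair(a, pair(0, a))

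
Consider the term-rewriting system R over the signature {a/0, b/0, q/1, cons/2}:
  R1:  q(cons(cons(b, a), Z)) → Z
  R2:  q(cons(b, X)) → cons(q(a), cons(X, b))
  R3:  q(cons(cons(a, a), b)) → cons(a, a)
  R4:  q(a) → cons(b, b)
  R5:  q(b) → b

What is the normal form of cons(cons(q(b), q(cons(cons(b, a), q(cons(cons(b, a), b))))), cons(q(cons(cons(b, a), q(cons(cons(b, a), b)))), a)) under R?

1. cons(cons(q(b), q(cons(cons(b, a), q(cons(cons(b, a), b))))), cons(q(cons(cons(b, a), q(cons(cons(b, a), b)))), a))  →  cons(cons(b, q(cons(cons(b, a), q(cons(cons(b, a), b))))), cons(q(cons(cons(b, a), q(cons(cons(b, a), b)))), a))   [R5 at 1.1]
2. cons(cons(b, q(cons(cons(b, a), q(cons(cons(b, a), b))))), cons(q(cons(cons(b, a), q(cons(cons(b, a), b)))), a))  →  cons(cons(b, q(cons(cons(b, a), b))), cons(q(cons(cons(b, a), q(cons(cons(b, a), b)))), a))   [R1 at 1.2]
3. cons(cons(b, q(cons(cons(b, a), b))), cons(q(cons(cons(b, a), q(cons(cons(b, a), b)))), a))  →  cons(cons(b, b), cons(q(cons(cons(b, a), q(cons(cons(b, a), b)))), a))   [R1 at 1.2]
4. cons(cons(b, b), cons(q(cons(cons(b, a), q(cons(cons(b, a), b)))), a))  →  cons(cons(b, b), cons(q(cons(cons(b, a), b)), a))   [R1 at 2.1]
5. cons(cons(b, b), cons(q(cons(cons(b, a), b)), a))  →  cons(cons(b, b), cons(b, a))   [R1 at 2.1]

cons(cons(b, b), cons(b, a))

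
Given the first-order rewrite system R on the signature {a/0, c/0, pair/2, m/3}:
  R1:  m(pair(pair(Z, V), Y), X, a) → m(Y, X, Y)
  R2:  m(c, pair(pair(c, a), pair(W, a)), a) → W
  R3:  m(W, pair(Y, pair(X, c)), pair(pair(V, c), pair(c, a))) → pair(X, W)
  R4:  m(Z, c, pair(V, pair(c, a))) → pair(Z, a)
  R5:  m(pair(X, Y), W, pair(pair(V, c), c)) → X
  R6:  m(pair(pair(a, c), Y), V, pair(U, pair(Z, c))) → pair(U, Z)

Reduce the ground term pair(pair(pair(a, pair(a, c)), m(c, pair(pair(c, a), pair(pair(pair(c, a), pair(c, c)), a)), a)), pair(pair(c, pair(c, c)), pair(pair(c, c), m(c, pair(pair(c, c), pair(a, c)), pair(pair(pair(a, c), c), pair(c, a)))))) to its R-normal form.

1. pair(pair(pair(a, pair(a, c)), m(c, pair(pair(c, a), pair(pair(pair(c, a), pair(c, c)), a)), a)), pair(pair(c, pair(c, c)), pair(pair(c, c), m(c, pair(pair(c, c), pair(a, c)), pair(pair(pair(a, c), c), pair(c, a))))))  →  pair(pair(pair(a, pair(a, c)), pair(pair(c, a), pair(c, c))), pair(pair(c, pair(c, c)), pair(pair(c, c), m(c, pair(pair(c, c), pair(a, c)), pair(pair(pair(a, c), c), pair(c, a))))))   [R2 at 1.2]
2. pair(pair(pair(a, pair(a, c)), pair(pair(c, a), pair(c, c))), pair(pair(c, pair(c, c)), pair(pair(c, c), m(c, pair(pair(c, c), pair(a, c)), pair(pair(pair(a, c), c), pair(c, a))))))  →  pair(pair(pair(a, pair(a, c)), pair(pair(c, a), pair(c, c))), pair(pair(c, pair(c, c)), pair(pair(c, c), pair(a, c))))   [R3 at 2.2.2]

pair(pair(pair(a, pair(a, c)), pair(pair(c, a), pair(c, c))), pair(pair(c, pair(c, c)), pair(pair(c, c), pair(a, c))))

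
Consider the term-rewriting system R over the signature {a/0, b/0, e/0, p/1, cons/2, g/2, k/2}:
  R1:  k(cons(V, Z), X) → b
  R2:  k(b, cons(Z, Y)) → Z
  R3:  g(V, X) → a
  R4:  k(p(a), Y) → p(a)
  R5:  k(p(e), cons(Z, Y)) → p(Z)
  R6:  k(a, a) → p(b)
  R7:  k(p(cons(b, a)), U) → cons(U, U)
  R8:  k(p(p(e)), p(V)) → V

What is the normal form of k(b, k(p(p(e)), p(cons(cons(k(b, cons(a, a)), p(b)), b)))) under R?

1. k(b, k(p(p(e)), p(cons(cons(k(b, cons(a, a)), p(b)), b))))  →  k(b, cons(cons(k(b, cons(a, a)), p(b)), b))   [R8 at 2]
2. k(b, cons(cons(k(b, cons(a, a)), p(b)), b))  →  cons(k(b, cons(a, a)), p(b))   [R2 at ε]
3. cons(k(b, cons(a, a)), p(b))  →  cons(a, p(b))   [R2 at 1]

cons(a, p(b))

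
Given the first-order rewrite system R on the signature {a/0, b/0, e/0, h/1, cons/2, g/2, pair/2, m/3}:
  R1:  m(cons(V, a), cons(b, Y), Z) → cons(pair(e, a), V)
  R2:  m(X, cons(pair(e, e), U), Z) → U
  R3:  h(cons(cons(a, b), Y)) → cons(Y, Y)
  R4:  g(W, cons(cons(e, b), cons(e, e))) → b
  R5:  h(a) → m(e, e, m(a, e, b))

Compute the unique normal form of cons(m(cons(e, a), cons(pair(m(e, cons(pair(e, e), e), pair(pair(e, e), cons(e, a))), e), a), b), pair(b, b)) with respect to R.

1. cons(m(cons(e, a), cons(pair(m(e, cons(pair(e, e), e), pair(pair(e, e), cons(e, a))), e), a), b), pair(b, b))  →  cons(m(cons(e, a), cons(pair(e, e), a), b), pair(b, b))   [R2 at 1.2.1.1]
2. cons(m(cons(e, a), cons(pair(e, e), a), b), pair(b, b))  →  cons(a, pair(b, b))   [R2 at 1]

cons(a, pair(b, b))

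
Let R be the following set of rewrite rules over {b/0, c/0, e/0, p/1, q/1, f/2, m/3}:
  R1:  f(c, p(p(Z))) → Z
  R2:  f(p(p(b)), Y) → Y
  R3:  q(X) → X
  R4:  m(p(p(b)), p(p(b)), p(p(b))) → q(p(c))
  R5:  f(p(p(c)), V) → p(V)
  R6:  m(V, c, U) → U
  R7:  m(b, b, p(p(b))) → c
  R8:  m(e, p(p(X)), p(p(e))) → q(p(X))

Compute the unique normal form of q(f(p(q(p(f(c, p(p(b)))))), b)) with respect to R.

b

1. q(f(p(q(p(f(c, p(p(b)))))), b))  →  f(p(q(p(f(c, p(p(b)))))), b)   [R3 at ε]
2. f(p(q(p(f(c, p(p(b)))))), b)  →  f(p(p(f(c, p(p(b))))), b)   [R3 at 1.1]
3. f(p(p(f(c, p(p(b))))), b)  →  f(p(p(b)), b)   [R1 at 1.1.1]
4. f(p(p(b)), b)  →  b   [R2 at ε]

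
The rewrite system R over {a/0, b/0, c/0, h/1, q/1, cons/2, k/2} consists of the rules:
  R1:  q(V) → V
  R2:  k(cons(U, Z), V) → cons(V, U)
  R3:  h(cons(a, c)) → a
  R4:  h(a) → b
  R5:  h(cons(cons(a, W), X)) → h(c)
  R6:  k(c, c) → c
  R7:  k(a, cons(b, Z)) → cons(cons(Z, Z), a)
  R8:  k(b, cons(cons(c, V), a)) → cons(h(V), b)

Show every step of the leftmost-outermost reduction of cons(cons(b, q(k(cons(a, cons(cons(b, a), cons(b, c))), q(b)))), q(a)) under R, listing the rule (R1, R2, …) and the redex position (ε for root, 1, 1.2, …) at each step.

1. cons(cons(b, q(k(cons(a, cons(cons(b, a), cons(b, c))), q(b)))), q(a))  →  cons(cons(b, k(cons(a, cons(cons(b, a), cons(b, c))), q(b))), q(a))   [R1 at 1.2]
2. cons(cons(b, k(cons(a, cons(cons(b, a), cons(b, c))), q(b))), q(a))  →  cons(cons(b, cons(q(b), a)), q(a))   [R2 at 1.2]
3. cons(cons(b, cons(q(b), a)), q(a))  →  cons(cons(b, cons(b, a)), q(a))   [R1 at 1.2.1]
4. cons(cons(b, cons(b, a)), q(a))  →  cons(cons(b, cons(b, a)), a)   [R1 at 2]

cons(cons(b, cons(b, a)), a)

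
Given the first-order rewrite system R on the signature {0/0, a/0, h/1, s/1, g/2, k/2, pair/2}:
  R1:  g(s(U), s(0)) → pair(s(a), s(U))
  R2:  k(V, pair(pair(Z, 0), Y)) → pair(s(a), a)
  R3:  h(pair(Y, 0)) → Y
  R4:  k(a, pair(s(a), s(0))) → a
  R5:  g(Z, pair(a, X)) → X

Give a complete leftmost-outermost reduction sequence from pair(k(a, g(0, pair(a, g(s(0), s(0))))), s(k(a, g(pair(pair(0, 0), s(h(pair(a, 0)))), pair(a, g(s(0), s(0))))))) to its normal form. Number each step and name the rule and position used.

pair(a, s(a))

1. pair(k(a, g(0, pair(a, g(s(0), s(0))))), s(k(a, g(pair(pair(0, 0), s(h(pair(a, 0)))), pair(a, g(s(0), s(0)))))))  →  pair(k(a, g(s(0), s(0))), s(k(a, g(pair(pair(0, 0), s(h(pair(a, 0)))), pair(a, g(s(0), s(0)))))))   [R5 at 1.2]
2. pair(k(a, g(s(0), s(0))), s(k(a, g(pair(pair(0, 0), s(h(pair(a, 0)))), pair(a, g(s(0), s(0)))))))  →  pair(k(a, pair(s(a), s(0))), s(k(a, g(pair(pair(0, 0), s(h(pair(a, 0)))), pair(a, g(s(0), s(0)))))))   [R1 at 1.2]
3. pair(k(a, pair(s(a), s(0))), s(k(a, g(pair(pair(0, 0), s(h(pair(a, 0)))), pair(a, g(s(0), s(0)))))))  →  pair(a, s(k(a, g(pair(pair(0, 0), s(h(pair(a, 0)))), pair(a, g(s(0), s(0)))))))   [R4 at 1]
4. pair(a, s(k(a, g(pair(pair(0, 0), s(h(pair(a, 0)))), pair(a, g(s(0), s(0)))))))  →  pair(a, s(k(a, g(s(0), s(0)))))   [R5 at 2.1.2]
5. pair(a, s(k(a, g(s(0), s(0)))))  →  pair(a, s(k(a, pair(s(a), s(0)))))   [R1 at 2.1.2]
6. pair(a, s(k(a, pair(s(a), s(0)))))  →  pair(a, s(a))   [R4 at 2.1]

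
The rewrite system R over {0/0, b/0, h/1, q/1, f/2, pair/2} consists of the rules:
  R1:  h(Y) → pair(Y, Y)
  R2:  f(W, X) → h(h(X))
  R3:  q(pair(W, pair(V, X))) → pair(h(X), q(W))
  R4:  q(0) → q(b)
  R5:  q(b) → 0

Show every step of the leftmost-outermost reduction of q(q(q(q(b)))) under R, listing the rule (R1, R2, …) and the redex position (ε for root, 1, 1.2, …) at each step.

0

1. q(q(q(q(b))))  →  q(q(q(0)))   [R5 at 1.1.1]
2. q(q(q(0)))  →  q(q(q(b)))   [R4 at 1.1]
3. q(q(q(b)))  →  q(q(0))   [R5 at 1.1]
4. q(q(0))  →  q(q(b))   [R4 at 1]
5. q(q(b))  →  q(0)   [R5 at 1]
6. q(0)  →  q(b)   [R4 at ε]
7. q(b)  →  0   [R5 at ε]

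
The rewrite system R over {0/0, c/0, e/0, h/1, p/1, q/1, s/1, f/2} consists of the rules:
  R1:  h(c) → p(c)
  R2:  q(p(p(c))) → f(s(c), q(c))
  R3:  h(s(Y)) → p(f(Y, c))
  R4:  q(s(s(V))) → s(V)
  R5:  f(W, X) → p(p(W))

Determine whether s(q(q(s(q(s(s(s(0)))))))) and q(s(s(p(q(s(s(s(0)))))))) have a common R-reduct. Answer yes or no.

Reduce t₁ = s(q(q(s(q(s(s(s(0)))))))):
1. s(q(q(s(q(s(s(s(0))))))))  →  s(q(q(s(s(s(0))))))   [R4 at 1.1.1.1]
2. s(q(q(s(s(s(0))))))  →  s(q(s(s(0))))   [R4 at 1.1]
3. s(q(s(s(0))))  →  s(s(0))   [R4 at 1]

Reduce t₂ = q(s(s(p(q(s(s(s(0)))))))):
1. q(s(s(p(q(s(s(s(0))))))))  →  s(p(q(s(s(s(0))))))   [R4 at ε]
2. s(p(q(s(s(s(0))))))  →  s(p(s(s(0))))   [R4 at 1.1]

no — NF(t₁) = s(s(0)), NF(t₂) = s(p(s(s(0))))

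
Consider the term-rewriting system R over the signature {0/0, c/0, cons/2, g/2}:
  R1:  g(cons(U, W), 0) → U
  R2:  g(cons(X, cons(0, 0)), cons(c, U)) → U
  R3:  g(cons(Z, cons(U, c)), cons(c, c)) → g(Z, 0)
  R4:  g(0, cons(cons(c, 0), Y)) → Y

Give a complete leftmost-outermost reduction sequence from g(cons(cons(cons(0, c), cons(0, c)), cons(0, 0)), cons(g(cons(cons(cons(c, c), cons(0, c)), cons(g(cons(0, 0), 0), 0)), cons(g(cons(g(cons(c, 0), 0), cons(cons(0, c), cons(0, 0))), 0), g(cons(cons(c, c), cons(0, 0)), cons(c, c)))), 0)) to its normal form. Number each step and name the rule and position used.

1. g(cons(cons(cons(0, c), cons(0, c)), cons(0, 0)), cons(g(cons(cons(cons(c, c), cons(0, c)), cons(g(cons(0, 0), 0), 0)), cons(g(cons(g(cons(c, 0), 0), cons(cons(0, c), cons(0, 0))), 0), g(cons(cons(c, c), cons(0, 0)), cons(c, c)))), 0))  →  g(cons(cons(cons(0, c), cons(0, c)), cons(0, 0)), cons(g(cons(cons(cons(c, c), cons(0, c)), cons(0, 0)), cons(g(cons(g(cons(c, 0), 0), cons(cons(0, c), cons(0, 0))), 0), g(cons(cons(c, c), cons(0, 0)), cons(c, c)))), 0))   [R1 at 2.1.1.2.1]
2. g(cons(cons(cons(0, c), cons(0, c)), cons(0, 0)), cons(g(cons(cons(cons(c, c), cons(0, c)), cons(0, 0)), cons(g(cons(g(cons(c, 0), 0), cons(cons(0, c), cons(0, 0))), 0), g(cons(cons(c, c), cons(0, 0)), cons(c, c)))), 0))  →  g(cons(cons(cons(0, c), cons(0, c)), cons(0, 0)), cons(g(cons(cons(cons(c, c), cons(0, c)), cons(0, 0)), cons(g(cons(c, 0), 0), g(cons(cons(c, c), cons(0, 0)), cons(c, c)))), 0))   [R1 at 2.1.2.1]
3. g(cons(cons(cons(0, c), cons(0, c)), cons(0, 0)), cons(g(cons(cons(cons(c, c), cons(0, c)), cons(0, 0)), cons(g(cons(c, 0), 0), g(cons(cons(c, c), cons(0, 0)), cons(c, c)))), 0))  →  g(cons(cons(cons(0, c), cons(0, c)), cons(0, 0)), cons(g(cons(cons(cons(c, c), cons(0, c)), cons(0, 0)), cons(c, g(cons(cons(c, c), cons(0, 0)), cons(c, c)))), 0))   [R1 at 2.1.2.1]
4. g(cons(cons(cons(0, c), cons(0, c)), cons(0, 0)), cons(g(cons(cons(cons(c, c), cons(0, c)), cons(0, 0)), cons(c, g(cons(cons(c, c), cons(0, 0)), cons(c, c)))), 0))  →  g(cons(cons(cons(0, c), cons(0, c)), cons(0, 0)), cons(g(cons(cons(c, c), cons(0, 0)), cons(c, c)), 0))   [R2 at 2.1]
5. g(cons(cons(cons(0, c), cons(0, c)), cons(0, 0)), cons(g(cons(cons(c, c), cons(0, 0)), cons(c, c)), 0))  →  g(cons(cons(cons(0, c), cons(0, c)), cons(0, 0)), cons(c, 0))   [R2 at 2.1]
6. g(cons(cons(cons(0, c), cons(0, c)), cons(0, 0)), cons(c, 0))  →  0   [R2 at ε]

0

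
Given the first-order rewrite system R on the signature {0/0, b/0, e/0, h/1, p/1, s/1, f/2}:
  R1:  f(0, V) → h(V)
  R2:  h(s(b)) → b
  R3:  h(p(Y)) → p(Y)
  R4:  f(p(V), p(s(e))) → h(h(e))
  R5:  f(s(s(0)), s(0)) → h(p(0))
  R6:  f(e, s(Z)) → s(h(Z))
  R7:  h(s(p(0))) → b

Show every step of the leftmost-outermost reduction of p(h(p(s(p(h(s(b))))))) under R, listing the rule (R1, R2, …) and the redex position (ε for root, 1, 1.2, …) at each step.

1. p(h(p(s(p(h(s(b)))))))  →  p(p(s(p(h(s(b))))))   [R3 at 1]
2. p(p(s(p(h(s(b))))))  →  p(p(s(p(b))))   [R2 at 1.1.1.1]

p(p(s(p(b))))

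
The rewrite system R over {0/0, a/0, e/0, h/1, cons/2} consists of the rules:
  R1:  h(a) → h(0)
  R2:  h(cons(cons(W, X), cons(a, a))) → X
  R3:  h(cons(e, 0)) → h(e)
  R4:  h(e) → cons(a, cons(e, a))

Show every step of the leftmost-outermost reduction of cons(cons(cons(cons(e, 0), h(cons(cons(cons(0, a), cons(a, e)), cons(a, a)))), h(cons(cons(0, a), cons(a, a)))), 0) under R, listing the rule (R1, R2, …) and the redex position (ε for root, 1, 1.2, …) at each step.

cons(cons(cons(cons(e, 0), cons(a, e)), a), 0)

1. cons(cons(cons(cons(e, 0), h(cons(cons(cons(0, a), cons(a, e)), cons(a, a)))), h(cons(cons(0, a), cons(a, a)))), 0)  →  cons(cons(cons(cons(e, 0), cons(a, e)), h(cons(cons(0, a), cons(a, a)))), 0)   [R2 at 1.1.2]
2. cons(cons(cons(cons(e, 0), cons(a, e)), h(cons(cons(0, a), cons(a, a)))), 0)  →  cons(cons(cons(cons(e, 0), cons(a, e)), a), 0)   [R2 at 1.2]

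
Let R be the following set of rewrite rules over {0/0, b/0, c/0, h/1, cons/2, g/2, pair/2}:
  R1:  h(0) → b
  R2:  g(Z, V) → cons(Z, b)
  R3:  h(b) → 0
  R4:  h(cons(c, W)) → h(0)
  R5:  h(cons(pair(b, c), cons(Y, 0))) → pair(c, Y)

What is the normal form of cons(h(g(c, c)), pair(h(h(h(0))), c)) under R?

cons(b, pair(b, c))

1. cons(h(g(c, c)), pair(h(h(h(0))), c))  →  cons(h(cons(c, b)), pair(h(h(h(0))), c))   [R2 at 1.1]
2. cons(h(cons(c, b)), pair(h(h(h(0))), c))  →  cons(h(0), pair(h(h(h(0))), c))   [R4 at 1]
3. cons(h(0), pair(h(h(h(0))), c))  →  cons(b, pair(h(h(h(0))), c))   [R1 at 1]
4. cons(b, pair(h(h(h(0))), c))  →  cons(b, pair(h(h(b)), c))   [R1 at 2.1.1.1]
5. cons(b, pair(h(h(b)), c))  →  cons(b, pair(h(0), c))   [R3 at 2.1.1]
6. cons(b, pair(h(0), c))  →  cons(b, pair(b, c))   [R1 at 2.1]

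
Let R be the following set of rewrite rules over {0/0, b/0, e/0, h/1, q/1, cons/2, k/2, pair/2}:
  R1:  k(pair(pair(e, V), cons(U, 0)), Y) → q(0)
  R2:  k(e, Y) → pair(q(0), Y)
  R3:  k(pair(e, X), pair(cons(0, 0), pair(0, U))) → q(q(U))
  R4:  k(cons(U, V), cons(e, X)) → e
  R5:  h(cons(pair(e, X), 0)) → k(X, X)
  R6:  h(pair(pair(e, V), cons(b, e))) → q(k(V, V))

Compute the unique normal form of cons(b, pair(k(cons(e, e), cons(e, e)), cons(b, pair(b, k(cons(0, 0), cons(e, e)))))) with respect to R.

1. cons(b, pair(k(cons(e, e), cons(e, e)), cons(b, pair(b, k(cons(0, 0), cons(e, e))))))  →  cons(b, pair(e, cons(b, pair(b, k(cons(0, 0), cons(e, e))))))   [R4 at 2.1]
2. cons(b, pair(e, cons(b, pair(b, k(cons(0, 0), cons(e, e))))))  →  cons(b, pair(e, cons(b, pair(b, e))))   [R4 at 2.2.2.2]

cons(b, pair(e, cons(b, pair(b, e))))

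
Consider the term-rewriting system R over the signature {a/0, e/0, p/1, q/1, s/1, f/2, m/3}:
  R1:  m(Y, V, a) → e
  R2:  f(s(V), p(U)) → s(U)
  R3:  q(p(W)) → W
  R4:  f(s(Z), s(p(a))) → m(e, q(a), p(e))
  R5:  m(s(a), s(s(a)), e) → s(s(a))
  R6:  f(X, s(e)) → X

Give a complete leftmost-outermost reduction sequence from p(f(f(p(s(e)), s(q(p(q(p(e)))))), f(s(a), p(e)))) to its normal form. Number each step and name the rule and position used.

p(p(s(e)))

1. p(f(f(p(s(e)), s(q(p(q(p(e)))))), f(s(a), p(e))))  →  p(f(f(p(s(e)), s(q(p(e)))), f(s(a), p(e))))   [R3 at 1.1.2.1]
2. p(f(f(p(s(e)), s(q(p(e)))), f(s(a), p(e))))  →  p(f(f(p(s(e)), s(e)), f(s(a), p(e))))   [R3 at 1.1.2.1]
3. p(f(f(p(s(e)), s(e)), f(s(a), p(e))))  →  p(f(p(s(e)), f(s(a), p(e))))   [R6 at 1.1]
4. p(f(p(s(e)), f(s(a), p(e))))  →  p(f(p(s(e)), s(e)))   [R2 at 1.2]
5. p(f(p(s(e)), s(e)))  →  p(p(s(e)))   [R6 at 1]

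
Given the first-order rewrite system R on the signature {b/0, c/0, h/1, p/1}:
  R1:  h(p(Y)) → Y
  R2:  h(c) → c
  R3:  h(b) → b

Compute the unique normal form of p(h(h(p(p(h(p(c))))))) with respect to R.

1. p(h(h(p(p(h(p(c)))))))  →  p(h(p(h(p(c)))))   [R1 at 1.1]
2. p(h(p(h(p(c)))))  →  p(h(p(c)))   [R1 at 1]
3. p(h(p(c)))  →  p(c)   [R1 at 1]

p(c)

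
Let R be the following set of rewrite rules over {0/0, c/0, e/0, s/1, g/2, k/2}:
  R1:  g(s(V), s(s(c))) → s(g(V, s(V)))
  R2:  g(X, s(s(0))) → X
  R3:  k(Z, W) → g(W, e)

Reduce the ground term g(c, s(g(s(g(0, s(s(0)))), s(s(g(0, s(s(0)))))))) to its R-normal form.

c

1. g(c, s(g(s(g(0, s(s(0)))), s(s(g(0, s(s(0))))))))  →  g(c, s(g(s(0), s(s(g(0, s(s(0))))))))   [R2 at 2.1.1.1]
2. g(c, s(g(s(0), s(s(g(0, s(s(0))))))))  →  g(c, s(g(s(0), s(s(0)))))   [R2 at 2.1.2.1.1]
3. g(c, s(g(s(0), s(s(0)))))  →  g(c, s(s(0)))   [R2 at 2.1]
4. g(c, s(s(0)))  →  c   [R2 at ε]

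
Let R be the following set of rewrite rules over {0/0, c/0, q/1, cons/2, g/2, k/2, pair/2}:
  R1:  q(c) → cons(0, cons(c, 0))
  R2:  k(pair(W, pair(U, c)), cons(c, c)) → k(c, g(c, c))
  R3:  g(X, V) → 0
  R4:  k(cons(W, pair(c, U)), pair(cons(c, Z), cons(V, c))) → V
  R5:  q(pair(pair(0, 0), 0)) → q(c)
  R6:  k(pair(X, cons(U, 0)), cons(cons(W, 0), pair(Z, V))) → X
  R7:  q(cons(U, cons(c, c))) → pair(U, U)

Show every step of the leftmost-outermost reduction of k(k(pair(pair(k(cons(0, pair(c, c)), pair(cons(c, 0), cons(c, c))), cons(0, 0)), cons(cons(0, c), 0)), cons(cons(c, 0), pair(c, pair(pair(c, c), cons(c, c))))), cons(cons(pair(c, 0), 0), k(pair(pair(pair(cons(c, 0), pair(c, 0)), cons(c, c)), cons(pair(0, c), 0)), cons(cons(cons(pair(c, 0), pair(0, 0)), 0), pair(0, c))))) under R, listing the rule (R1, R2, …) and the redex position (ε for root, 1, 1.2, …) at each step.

1. k(k(pair(pair(k(cons(0, pair(c, c)), pair(cons(c, 0), cons(c, c))), cons(0, 0)), cons(cons(0, c), 0)), cons(cons(c, 0), pair(c, pair(pair(c, c), cons(c, c))))), cons(cons(pair(c, 0), 0), k(pair(pair(pair(cons(c, 0), pair(c, 0)), cons(c, c)), cons(pair(0, c), 0)), cons(cons(cons(pair(c, 0), pair(0, 0)), 0), pair(0, c)))))  →  k(pair(k(cons(0, pair(c, c)), pair(cons(c, 0), cons(c, c))), cons(0, 0)), cons(cons(pair(c, 0), 0), k(pair(pair(pair(cons(c, 0), pair(c, 0)), cons(c, c)), cons(pair(0, c), 0)), cons(cons(cons(pair(c, 0), pair(0, 0)), 0), pair(0, c)))))   [R6 at 1]
2. k(pair(k(cons(0, pair(c, c)), pair(cons(c, 0), cons(c, c))), cons(0, 0)), cons(cons(pair(c, 0), 0), k(pair(pair(pair(cons(c, 0), pair(c, 0)), cons(c, c)), cons(pair(0, c), 0)), cons(cons(cons(pair(c, 0), pair(0, 0)), 0), pair(0, c)))))  →  k(pair(c, cons(0, 0)), cons(cons(pair(c, 0), 0), k(pair(pair(pair(cons(c, 0), pair(c, 0)), cons(c, c)), cons(pair(0, c), 0)), cons(cons(cons(pair(c, 0), pair(0, 0)), 0), pair(0, c)))))   [R4 at 1.1]
3. k(pair(c, cons(0, 0)), cons(cons(pair(c, 0), 0), k(pair(pair(pair(cons(c, 0), pair(c, 0)), cons(c, c)), cons(pair(0, c), 0)), cons(cons(cons(pair(c, 0), pair(0, 0)), 0), pair(0, c)))))  →  k(pair(c, cons(0, 0)), cons(cons(pair(c, 0), 0), pair(pair(cons(c, 0), pair(c, 0)), cons(c, c))))   [R6 at 2.2]
4. k(pair(c, cons(0, 0)), cons(cons(pair(c, 0), 0), pair(pair(cons(c, 0), pair(c, 0)), cons(c, c))))  →  c   [R6 at ε]

c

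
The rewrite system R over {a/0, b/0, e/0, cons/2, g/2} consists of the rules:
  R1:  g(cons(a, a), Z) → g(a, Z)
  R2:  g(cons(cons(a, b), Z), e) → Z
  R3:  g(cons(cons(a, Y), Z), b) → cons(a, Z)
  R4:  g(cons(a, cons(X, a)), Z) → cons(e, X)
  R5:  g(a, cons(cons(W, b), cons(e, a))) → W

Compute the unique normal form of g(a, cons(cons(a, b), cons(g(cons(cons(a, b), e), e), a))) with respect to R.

a

1. g(a, cons(cons(a, b), cons(g(cons(cons(a, b), e), e), a)))  →  g(a, cons(cons(a, b), cons(e, a)))   [R2 at 2.2.1]
2. g(a, cons(cons(a, b), cons(e, a)))  →  a   [R5 at ε]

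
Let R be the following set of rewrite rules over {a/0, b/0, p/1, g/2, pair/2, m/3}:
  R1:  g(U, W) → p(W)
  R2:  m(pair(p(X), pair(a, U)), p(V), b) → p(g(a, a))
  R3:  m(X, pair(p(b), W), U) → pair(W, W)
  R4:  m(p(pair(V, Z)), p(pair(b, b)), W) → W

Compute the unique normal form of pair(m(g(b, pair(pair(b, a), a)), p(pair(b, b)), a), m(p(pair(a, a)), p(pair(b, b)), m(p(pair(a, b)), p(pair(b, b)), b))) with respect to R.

1. pair(m(g(b, pair(pair(b, a), a)), p(pair(b, b)), a), m(p(pair(a, a)), p(pair(b, b)), m(p(pair(a, b)), p(pair(b, b)), b)))  →  pair(m(p(pair(pair(b, a), a)), p(pair(b, b)), a), m(p(pair(a, a)), p(pair(b, b)), m(p(pair(a, b)), p(pair(b, b)), b)))   [R1 at 1.1]
2. pair(m(p(pair(pair(b, a), a)), p(pair(b, b)), a), m(p(pair(a, a)), p(pair(b, b)), m(p(pair(a, b)), p(pair(b, b)), b)))  →  pair(a, m(p(pair(a, a)), p(pair(b, b)), m(p(pair(a, b)), p(pair(b, b)), b)))   [R4 at 1]
3. pair(a, m(p(pair(a, a)), p(pair(b, b)), m(p(pair(a, b)), p(pair(b, b)), b)))  →  pair(a, m(p(pair(a, b)), p(pair(b, b)), b))   [R4 at 2]
4. pair(a, m(p(pair(a, b)), p(pair(b, b)), b))  →  pair(a, b)   [R4 at 2]

pair(a, b)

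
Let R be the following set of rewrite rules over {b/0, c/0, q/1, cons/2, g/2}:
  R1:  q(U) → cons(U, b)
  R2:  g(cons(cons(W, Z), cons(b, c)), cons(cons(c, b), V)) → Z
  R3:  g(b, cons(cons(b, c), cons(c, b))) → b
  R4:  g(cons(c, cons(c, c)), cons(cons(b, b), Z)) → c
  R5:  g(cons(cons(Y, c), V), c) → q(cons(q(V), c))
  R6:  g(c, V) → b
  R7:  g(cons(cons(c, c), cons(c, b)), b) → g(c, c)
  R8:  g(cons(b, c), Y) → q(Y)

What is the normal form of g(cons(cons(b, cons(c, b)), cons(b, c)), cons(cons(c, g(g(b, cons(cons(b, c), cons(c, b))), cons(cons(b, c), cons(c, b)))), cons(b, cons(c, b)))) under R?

cons(c, b)

1. g(cons(cons(b, cons(c, b)), cons(b, c)), cons(cons(c, g(g(b, cons(cons(b, c), cons(c, b))), cons(cons(b, c), cons(c, b)))), cons(b, cons(c, b))))  →  g(cons(cons(b, cons(c, b)), cons(b, c)), cons(cons(c, g(b, cons(cons(b, c), cons(c, b)))), cons(b, cons(c, b))))   [R3 at 2.1.2.1]
2. g(cons(cons(b, cons(c, b)), cons(b, c)), cons(cons(c, g(b, cons(cons(b, c), cons(c, b)))), cons(b, cons(c, b))))  →  g(cons(cons(b, cons(c, b)), cons(b, c)), cons(cons(c, b), cons(b, cons(c, b))))   [R3 at 2.1.2]
3. g(cons(cons(b, cons(c, b)), cons(b, c)), cons(cons(c, b), cons(b, cons(c, b))))  →  cons(c, b)   [R2 at ε]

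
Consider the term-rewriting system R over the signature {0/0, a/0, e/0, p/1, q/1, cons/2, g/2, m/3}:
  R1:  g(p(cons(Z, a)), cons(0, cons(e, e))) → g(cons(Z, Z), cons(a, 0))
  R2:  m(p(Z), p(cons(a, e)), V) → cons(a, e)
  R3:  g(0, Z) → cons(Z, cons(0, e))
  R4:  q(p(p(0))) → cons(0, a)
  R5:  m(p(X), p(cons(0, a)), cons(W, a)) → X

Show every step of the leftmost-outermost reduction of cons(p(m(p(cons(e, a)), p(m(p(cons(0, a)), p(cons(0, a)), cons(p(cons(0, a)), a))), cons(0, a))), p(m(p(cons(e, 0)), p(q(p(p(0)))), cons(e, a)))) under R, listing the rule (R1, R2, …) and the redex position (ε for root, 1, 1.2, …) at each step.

cons(p(cons(e, a)), p(cons(e, 0)))

1. cons(p(m(p(cons(e, a)), p(m(p(cons(0, a)), p(cons(0, a)), cons(p(cons(0, a)), a))), cons(0, a))), p(m(p(cons(e, 0)), p(q(p(p(0)))), cons(e, a))))  →  cons(p(m(p(cons(e, a)), p(cons(0, a)), cons(0, a))), p(m(p(cons(e, 0)), p(q(p(p(0)))), cons(e, a))))   [R5 at 1.1.2.1]
2. cons(p(m(p(cons(e, a)), p(cons(0, a)), cons(0, a))), p(m(p(cons(e, 0)), p(q(p(p(0)))), cons(e, a))))  →  cons(p(cons(e, a)), p(m(p(cons(e, 0)), p(q(p(p(0)))), cons(e, a))))   [R5 at 1.1]
3. cons(p(cons(e, a)), p(m(p(cons(e, 0)), p(q(p(p(0)))), cons(e, a))))  →  cons(p(cons(e, a)), p(m(p(cons(e, 0)), p(cons(0, a)), cons(e, a))))   [R4 at 2.1.2.1]
4. cons(p(cons(e, a)), p(m(p(cons(e, 0)), p(cons(0, a)), cons(e, a))))  →  cons(p(cons(e, a)), p(cons(e, 0)))   [R5 at 2.1]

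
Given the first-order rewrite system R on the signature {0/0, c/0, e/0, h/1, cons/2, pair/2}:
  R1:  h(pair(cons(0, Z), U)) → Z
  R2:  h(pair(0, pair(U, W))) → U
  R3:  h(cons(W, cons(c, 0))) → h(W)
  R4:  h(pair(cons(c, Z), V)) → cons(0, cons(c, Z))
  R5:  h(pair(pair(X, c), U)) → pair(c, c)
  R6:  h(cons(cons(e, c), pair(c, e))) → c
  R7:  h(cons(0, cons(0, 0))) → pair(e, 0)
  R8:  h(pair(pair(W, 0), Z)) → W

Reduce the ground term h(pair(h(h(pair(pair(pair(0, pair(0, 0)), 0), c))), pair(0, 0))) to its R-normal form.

1. h(pair(h(h(pair(pair(pair(0, pair(0, 0)), 0), c))), pair(0, 0)))  →  h(pair(h(pair(0, pair(0, 0))), pair(0, 0)))   [R8 at 1.1.1]
2. h(pair(h(pair(0, pair(0, 0))), pair(0, 0)))  →  h(pair(0, pair(0, 0)))   [R2 at 1.1]
3. h(pair(0, pair(0, 0)))  →  0   [R2 at ε]

0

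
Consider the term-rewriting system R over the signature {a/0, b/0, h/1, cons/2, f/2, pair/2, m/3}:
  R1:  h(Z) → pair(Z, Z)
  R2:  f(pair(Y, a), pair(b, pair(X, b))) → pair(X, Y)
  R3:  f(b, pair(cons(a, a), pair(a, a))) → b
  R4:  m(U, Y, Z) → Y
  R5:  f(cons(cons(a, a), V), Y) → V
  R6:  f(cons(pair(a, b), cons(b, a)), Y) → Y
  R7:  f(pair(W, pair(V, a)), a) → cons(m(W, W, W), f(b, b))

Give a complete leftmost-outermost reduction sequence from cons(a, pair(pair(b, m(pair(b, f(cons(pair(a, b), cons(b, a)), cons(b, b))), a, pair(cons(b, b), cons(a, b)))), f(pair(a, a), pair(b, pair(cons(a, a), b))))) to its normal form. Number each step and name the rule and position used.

cons(a, pair(pair(b, a), pair(cons(a, a), a)))

1. cons(a, pair(pair(b, m(pair(b, f(cons(pair(a, b), cons(b, a)), cons(b, b))), a, pair(cons(b, b), cons(a, b)))), f(pair(a, a), pair(b, pair(cons(a, a), b)))))  →  cons(a, pair(pair(b, a), f(pair(a, a), pair(b, pair(cons(a, a), b)))))   [R4 at 2.1.2]
2. cons(a, pair(pair(b, a), f(pair(a, a), pair(b, pair(cons(a, a), b)))))  →  cons(a, pair(pair(b, a), pair(cons(a, a), a)))   [R2 at 2.2]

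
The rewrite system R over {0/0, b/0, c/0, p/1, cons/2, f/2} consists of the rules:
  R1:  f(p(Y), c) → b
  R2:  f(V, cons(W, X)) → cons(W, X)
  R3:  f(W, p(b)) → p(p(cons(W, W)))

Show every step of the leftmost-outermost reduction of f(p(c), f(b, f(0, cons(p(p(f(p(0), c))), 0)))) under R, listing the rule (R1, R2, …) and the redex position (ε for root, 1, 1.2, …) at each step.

cons(p(p(b)), 0)

1. f(p(c), f(b, f(0, cons(p(p(f(p(0), c))), 0))))  →  f(p(c), f(b, cons(p(p(f(p(0), c))), 0)))   [R2 at 2.2]
2. f(p(c), f(b, cons(p(p(f(p(0), c))), 0)))  →  f(p(c), cons(p(p(f(p(0), c))), 0))   [R2 at 2]
3. f(p(c), cons(p(p(f(p(0), c))), 0))  →  cons(p(p(f(p(0), c))), 0)   [R2 at ε]
4. cons(p(p(f(p(0), c))), 0)  →  cons(p(p(b)), 0)   [R1 at 1.1.1]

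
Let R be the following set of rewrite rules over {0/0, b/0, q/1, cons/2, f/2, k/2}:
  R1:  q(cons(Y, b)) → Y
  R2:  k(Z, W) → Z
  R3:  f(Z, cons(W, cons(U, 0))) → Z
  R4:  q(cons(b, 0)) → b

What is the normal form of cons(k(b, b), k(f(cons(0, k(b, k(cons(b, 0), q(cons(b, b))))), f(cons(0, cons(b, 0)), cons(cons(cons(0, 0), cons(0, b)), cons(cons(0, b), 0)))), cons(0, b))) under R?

1. cons(k(b, b), k(f(cons(0, k(b, k(cons(b, 0), q(cons(b, b))))), f(cons(0, cons(b, 0)), cons(cons(cons(0, 0), cons(0, b)), cons(cons(0, b), 0)))), cons(0, b)))  →  cons(b, k(f(cons(0, k(b, k(cons(b, 0), q(cons(b, b))))), f(cons(0, cons(b, 0)), cons(cons(cons(0, 0), cons(0, b)), cons(cons(0, b), 0)))), cons(0, b)))   [R2 at 1]
2. cons(b, k(f(cons(0, k(b, k(cons(b, 0), q(cons(b, b))))), f(cons(0, cons(b, 0)), cons(cons(cons(0, 0), cons(0, b)), cons(cons(0, b), 0)))), cons(0, b)))  →  cons(b, f(cons(0, k(b, k(cons(b, 0), q(cons(b, b))))), f(cons(0, cons(b, 0)), cons(cons(cons(0, 0), cons(0, b)), cons(cons(0, b), 0)))))   [R2 at 2]
3. cons(b, f(cons(0, k(b, k(cons(b, 0), q(cons(b, b))))), f(cons(0, cons(b, 0)), cons(cons(cons(0, 0), cons(0, b)), cons(cons(0, b), 0)))))  →  cons(b, f(cons(0, b), f(cons(0, cons(b, 0)), cons(cons(cons(0, 0), cons(0, b)), cons(cons(0, b), 0)))))   [R2 at 2.1.2]
4. cons(b, f(cons(0, b), f(cons(0, cons(b, 0)), cons(cons(cons(0, 0), cons(0, b)), cons(cons(0, b), 0)))))  →  cons(b, f(cons(0, b), cons(0, cons(b, 0))))   [R3 at 2.2]
5. cons(b, f(cons(0, b), cons(0, cons(b, 0))))  →  cons(b, cons(0, b))   [R3 at 2]

cons(b, cons(0, b))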